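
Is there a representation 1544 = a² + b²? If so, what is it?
10² + 38² (a=10, b=38)

Factorization: 1544 = 2^3 × 193
By Fermat: n is sum of two squares iff every prime p ≡ 3 (mod 4) appears to even power.
All primes ≡ 3 (mod 4) appear to even power.
Search a = 0, 1, 2, … for 1544 - a² a perfect square: first hit at a = 10: 1544 - 100 = 1444 = 38².
1544 = 10² + 38² = 100 + 1444 ✓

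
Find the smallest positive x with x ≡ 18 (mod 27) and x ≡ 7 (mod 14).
315

Using Chinese Remainder Theorem:
M = 27 × 14 = 378
M1 = 14, M2 = 27
y1 = 14^(-1) mod 27 = 2
y2 = 27^(-1) mod 14 = 13
x = (18×14×2 + 7×27×13) mod 378 = 315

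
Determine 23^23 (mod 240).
167

Repeated squaring. Binary of 23 = 10111.
23^1 ≡ 23 (mod 240); 23^2 ≡ 49 (mod 240); 23^4 ≡ 1 (mod 240); 23^8 ≡ 1 (mod 240); 23^16 ≡ 1 (mod 240)
23^23 = 23^1 × 23^2 × 23^4 × 23^16 ≡ 167 (mod 240)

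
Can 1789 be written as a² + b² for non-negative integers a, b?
5² + 42² (a=5, b=42)

Factorization: 1789 = 1789
By Fermat: n is sum of two squares iff every prime p ≡ 3 (mod 4) appears to even power.
All primes ≡ 3 (mod 4) appear to even power.
Search a = 0, 1, 2, … for 1789 - a² a perfect square: first hit at a = 5: 1789 - 25 = 1764 = 42².
1789 = 5² + 42² = 25 + 1764 ✓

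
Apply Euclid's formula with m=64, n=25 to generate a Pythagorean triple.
(3471, 3200, 4721)

Euclid's formula: a = m² - n², b = 2mn, c = m² + n²
m = 64, n = 25
a = 64² - 25² = 4096 - 625 = 3471
b = 2 × 64 × 25 = 3200
c = 64² + 25² = 4096 + 625 = 4721
Verification: 3471² + 3200² = 12047841 + 10240000 = 22287841 = 4721² ✓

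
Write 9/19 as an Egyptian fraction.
1/3 + 1/8 + 1/66 + 1/5016

Greedy algorithm:
9/19: ceiling(19/9) = 3, use 1/3
8/57: ceiling(57/8) = 8, use 1/8
7/456: ceiling(456/7) = 66, use 1/66
1/5016: ceiling(5016/1) = 5016, use 1/5016
Result: 9/19 = 1/3 + 1/8 + 1/66 + 1/5016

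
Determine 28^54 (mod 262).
156

Repeated squaring. Binary of 54 = 110110.
28^1 ≡ 28 (mod 262); 28^2 ≡ 260 (mod 262); 28^4 ≡ 4 (mod 262); 28^8 ≡ 16 (mod 262); 28^16 ≡ 256 (mod 262); 28^32 ≡ 36 (mod 262)
28^54 = 28^2 × 28^4 × 28^16 × 28^32 ≡ 156 (mod 262)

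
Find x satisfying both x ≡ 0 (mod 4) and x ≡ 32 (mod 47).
32

Using Chinese Remainder Theorem:
M = 4 × 47 = 188
M1 = 47, M2 = 4
y1 = 47^(-1) mod 4 = 3
y2 = 4^(-1) mod 47 = 12
x = (0×47×3 + 32×4×12) mod 188 = 32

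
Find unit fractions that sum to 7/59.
1/9 + 1/133 + 1/70623

Greedy algorithm:
7/59: ceiling(59/7) = 9, use 1/9
4/531: ceiling(531/4) = 133, use 1/133
1/70623: ceiling(70623/1) = 70623, use 1/70623
Result: 7/59 = 1/9 + 1/133 + 1/70623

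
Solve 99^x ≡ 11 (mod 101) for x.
63

Baby-step giant-step with step n = ⌈√101⌉ = 11.
Baby steps 99^j mod 101 (j:value) for j=0..10: 0:1, 1:99, 2:4, 3:93, 4:16, 5:69, 6:64, 7:74, 8:54, 9:94, 10:14.
Giant-step multiplier: 99^(-11) ≡ 99^(100-11) = 99^89 ≡ 18 (mod 101).
Giant steps γ_i = 11·18^i mod 101: γ_0=11, γ_1=97, γ_2=29, γ_3=17, γ_4=3, γ_5=54 (in table at j=8).
x = i·n + j = 5·11 + 8 = 63.
Check: 99^63 ≡ 11 (mod 101).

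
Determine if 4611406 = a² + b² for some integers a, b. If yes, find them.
Not possible

Factorization: 4611406 = 2 × 29 × 43^3
By Fermat: n is sum of two squares iff every prime p ≡ 3 (mod 4) appears to even power.
Prime(s) ≡ 3 (mod 4) with odd exponent: [(43, 3)]
Therefore 4611406 cannot be expressed as a² + b².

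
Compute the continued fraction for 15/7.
[2; 7]

Euclidean algorithm steps:
15 = 2 × 7 + 1
7 = 7 × 1 + 0
Continued fraction: [2; 7]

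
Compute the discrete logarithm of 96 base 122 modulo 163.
28

Baby-step giant-step with step n = ⌈√163⌉ = 13.
Baby steps 122^j mod 163 (j:value) for j=0..12: 0:1, 1:122, 2:51, 3:28, 4:156, 5:124, 6:132, 7:130, 8:49, 9:110, 10:54, 11:68, 12:146.
Giant-step multiplier: 122^(-13) ≡ 122^(162-13) = 122^149 ≡ 29 (mod 163).
Giant steps γ_i = 96·29^i mod 163: γ_0=96, γ_1=13, γ_2=51 (in table at j=2).
x = i·n + j = 2·13 + 2 = 28.
Check: 122^28 ≡ 96 (mod 163).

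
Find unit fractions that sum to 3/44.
1/15 + 1/660

Greedy algorithm:
3/44: ceiling(44/3) = 15, use 1/15
1/660: ceiling(660/1) = 660, use 1/660
Result: 3/44 = 1/15 + 1/660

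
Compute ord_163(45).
162

163 is prime, so ord(45) divides φ(163) = 162.
Divisors of 162: 1, 2, 3, 6, 9, 18, 27, 54, 81, 162.
Repeated squaring: 45^1 ≡ 45, 45^2 ≡ 69, 45^4 ≡ 34, 45^8 ≡ 15, 45^16 ≡ 62, 45^32 ≡ 95, 45^64 ≡ 60, 45^128 ≡ 14 (mod 163).
Test 45^d mod 163 for each divisor d in increasing order:
45^1 ≡ 45
45^2 ≡ 69
45^3 = 45^2·45^1 ≡ 8
45^6 = 45^4·45^2 ≡ 64
45^9 = 45^8·45^1 ≡ 23
45^18 = 45^16·45^2 ≡ 40
45^27 = 45^16·45^8·45^2·45^1 ≡ 105
45^54 = 45^32·45^16·45^4·45^2 ≡ 104
45^81 = 45^64·45^16·45^1 ≡ 162
45^162 = 45^128·45^32·45^2 ≡ 1  ← first divisor giving 1
The order is 162.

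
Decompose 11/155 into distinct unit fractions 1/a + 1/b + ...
1/15 + 1/233 + 1/108345

Greedy algorithm:
11/155: ceiling(155/11) = 15, use 1/15
2/465: ceiling(465/2) = 233, use 1/233
1/108345: ceiling(108345/1) = 108345, use 1/108345
Result: 11/155 = 1/15 + 1/233 + 1/108345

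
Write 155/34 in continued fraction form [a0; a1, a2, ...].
[4; 1, 1, 3, 1, 3]

Euclidean algorithm steps:
155 = 4 × 34 + 19
34 = 1 × 19 + 15
19 = 1 × 15 + 4
15 = 3 × 4 + 3
4 = 1 × 3 + 1
3 = 3 × 1 + 0
Continued fraction: [4; 1, 1, 3, 1, 3]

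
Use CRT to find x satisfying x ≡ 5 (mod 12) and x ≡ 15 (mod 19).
53

Using Chinese Remainder Theorem:
M = 12 × 19 = 228
M1 = 19, M2 = 12
y1 = 19^(-1) mod 12 = 7
y2 = 12^(-1) mod 19 = 8
x = (5×19×7 + 15×12×8) mod 228 = 53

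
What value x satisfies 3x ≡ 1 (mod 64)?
43

gcd(3, 64) = 1, so the inverse exists.
Extended Euclidean algorithm on (64, 3):
64 = 21 × 3 + 1  ⟹  1 = (1)·64 + (-21)·3
So (-21)·3 ≡ 1 (mod 64), i.e. 3^(-1) ≡ -21 ≡ 43 (mod 64).
Check: 3 × 43 = 129 ≡ 1 (mod 64)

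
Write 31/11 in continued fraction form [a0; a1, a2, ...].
[2; 1, 4, 2]

Euclidean algorithm steps:
31 = 2 × 11 + 9
11 = 1 × 9 + 2
9 = 4 × 2 + 1
2 = 2 × 1 + 0
Continued fraction: [2; 1, 4, 2]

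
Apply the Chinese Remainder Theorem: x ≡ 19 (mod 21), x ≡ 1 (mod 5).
61

Using Chinese Remainder Theorem:
M = 21 × 5 = 105
M1 = 5, M2 = 21
y1 = 5^(-1) mod 21 = 17
y2 = 21^(-1) mod 5 = 1
x = (19×5×17 + 1×21×1) mod 105 = 61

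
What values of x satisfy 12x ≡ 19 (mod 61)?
x ≡ 27 (mod 61)

gcd(12, 61) = 1, which divides 19, so solutions exist.
Find 12^(-1) mod 61 by the extended Euclidean algorithm:
61 = 5 × 12 + 1  ⟹  1 = (1)·61 + (-5)·12
So (-5)·12 ≡ 1 (mod 61), i.e. 12^(-1) ≡ -5 ≡ 56 (mod 61).
x ≡ 56 × 19 = 1064 ≡ 27 (mod 61).
Check: 12 × 27 = 324 ≡ 19 (mod 61).
Unique solution: x ≡ 27 (mod 61)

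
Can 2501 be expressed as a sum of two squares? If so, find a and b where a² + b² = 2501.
1² + 50² (a=1, b=50)

Factorization: 2501 = 41 × 61
By Fermat: n is sum of two squares iff every prime p ≡ 3 (mod 4) appears to even power.
All primes ≡ 3 (mod 4) appear to even power.
Search a = 0, 1, 2, … for 2501 - a² a perfect square: first hit at a = 1: 2501 - 1 = 2500 = 50².
2501 = 1² + 50² = 1 + 2500 ✓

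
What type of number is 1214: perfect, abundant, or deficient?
deficient

Proper divisors of 1214: sum = 1 + 2 + 607 = 610
Since 610 < 1214, 1214 is deficient.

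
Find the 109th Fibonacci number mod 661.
660

Matrix identity: Q^n = [[F_(n+1), F_n], [F_n, F_(n-1)]] with Q = [[1,1],[1,0]].
n = 109 = 1101101₂. Square-and-multiply, entries mod 661:
Q^1 = [[1,1],[1,0]]
Q^3 = (Q^1)²·Q = [[3,2],[2,1]]
Q^6 = (Q^3)² = [[13,8],[8,5]]
Q^13 = (Q^6)²·Q = [[377,233],[233,144]]
Q^27 = (Q^13)²·Q = [[531,101],[101,430]]
Q^54 = (Q^27)² = [[0,555],[555,106]]
Q^109 = (Q^54)²·Q = [[0,660],[660,1]]
F_109 mod 661 = Q^109[0][1] = 660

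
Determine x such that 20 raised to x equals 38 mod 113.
45

Baby-step giant-step with step n = ⌈√113⌉ = 11.
Baby steps 20^j mod 113 (j:value) for j=0..10: 0:1, 1:20, 2:61, 3:90, 4:105, 5:66, 6:77, 7:71, 8:64, 9:37, 10:62.
Giant-step multiplier: 20^(-11) ≡ 20^(112-11) = 20^101 ≡ 75 (mod 113).
Giant steps γ_i = 38·75^i mod 113: γ_0=38, γ_1=25, γ_2=67, γ_3=53, γ_4=20 (in table at j=1).
x = i·n + j = 4·11 + 1 = 45.
Check: 20^45 ≡ 38 (mod 113).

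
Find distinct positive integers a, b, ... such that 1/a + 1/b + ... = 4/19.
1/5 + 1/95

Greedy algorithm:
4/19: ceiling(19/4) = 5, use 1/5
1/95: ceiling(95/1) = 95, use 1/95
Result: 4/19 = 1/5 + 1/95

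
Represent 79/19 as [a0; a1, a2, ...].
[4; 6, 3]

Euclidean algorithm steps:
79 = 4 × 19 + 3
19 = 6 × 3 + 1
3 = 3 × 1 + 0
Continued fraction: [4; 6, 3]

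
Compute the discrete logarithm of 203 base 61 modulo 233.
138

Baby-step giant-step with step n = ⌈√233⌉ = 16.
Baby steps 61^j mod 233 (j:value) for j=0..15: 0:1, 1:61, 2:226, 3:39, 4:49, 5:193, 6:123, 7:47, 8:71, 9:137, 10:202, 11:206, 12:217, 13:189, 14:112, 15:75.
Giant-step multiplier: 61^(-16) ≡ 61^(232-16) = 61^216 ≡ 74 (mod 233).
Giant steps γ_i = 203·74^i mod 233: γ_0=203, γ_1=110, γ_2=218, γ_3=55, γ_4=109, γ_5=144, γ_6=171, γ_7=72, γ_8=202 (in table at j=10).
x = i·n + j = 8·16 + 10 = 138.
Check: 61^138 ≡ 203 (mod 233).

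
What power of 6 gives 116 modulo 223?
26

Baby-step giant-step with step n = ⌈√223⌉ = 15.
Baby steps 6^j mod 223 (j:value) for j=0..14: 0:1, 1:6, 2:36, 3:216, 4:181, 5:194, 6:49, 7:71, 8:203, 9:103, 10:172, 11:140, 12:171, 13:134, 14:135.
Giant-step multiplier: 6^(-15) ≡ 6^(222-15) = 6^207 ≡ 155 (mod 223).
Giant steps γ_i = 116·155^i mod 223: γ_0=116, γ_1=140 (in table at j=11).
x = i·n + j = 1·15 + 11 = 26.
Check: 6^26 ≡ 116 (mod 223).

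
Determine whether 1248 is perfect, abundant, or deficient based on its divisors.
abundant

Proper divisors of 1248: sum = 1 + 2 + 3 + 4 + 6 + 8 + 12 + 13 + ... + 208 + 312 + 416 + 624 (23 divisors) = 2280
Since 2280 > 1248, 1248 is abundant.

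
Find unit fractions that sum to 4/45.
1/12 + 1/180

Greedy algorithm:
4/45: ceiling(45/4) = 12, use 1/12
1/180: ceiling(180/1) = 180, use 1/180
Result: 4/45 = 1/12 + 1/180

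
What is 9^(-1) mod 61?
34

gcd(9, 61) = 1, so the inverse exists.
Extended Euclidean algorithm on (61, 9):
61 = 6 × 9 + 7  ⟹  7 = (1)·61 + (-6)·9
9 = 1 × 7 + 2  ⟹  2 = (-1)·61 + (7)·9
7 = 3 × 2 + 1  ⟹  1 = (4)·61 + (-27)·9
So (-27)·9 ≡ 1 (mod 61), i.e. 9^(-1) ≡ -27 ≡ 34 (mod 61).
Check: 9 × 34 = 306 ≡ 1 (mod 61)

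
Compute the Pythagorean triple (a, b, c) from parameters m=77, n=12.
(5785, 1848, 6073)

Euclid's formula: a = m² - n², b = 2mn, c = m² + n²
m = 77, n = 12
a = 77² - 12² = 5929 - 144 = 5785
b = 2 × 77 × 12 = 1848
c = 77² + 12² = 5929 + 144 = 6073
Verification: 5785² + 1848² = 33466225 + 3415104 = 36881329 = 6073² ✓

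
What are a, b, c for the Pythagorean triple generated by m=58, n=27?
(2635, 3132, 4093)

Euclid's formula: a = m² - n², b = 2mn, c = m² + n²
m = 58, n = 27
a = 58² - 27² = 3364 - 729 = 2635
b = 2 × 58 × 27 = 3132
c = 58² + 27² = 3364 + 729 = 4093
Verification: 2635² + 3132² = 6943225 + 9809424 = 16752649 = 4093² ✓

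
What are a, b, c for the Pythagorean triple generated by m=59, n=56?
(345, 6608, 6617)

Euclid's formula: a = m² - n², b = 2mn, c = m² + n²
m = 59, n = 56
a = 59² - 56² = 3481 - 3136 = 345
b = 2 × 59 × 56 = 6608
c = 59² + 56² = 3481 + 3136 = 6617
Verification: 345² + 6608² = 119025 + 43665664 = 43784689 = 6617² ✓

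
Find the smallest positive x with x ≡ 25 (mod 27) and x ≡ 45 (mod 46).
781

Using Chinese Remainder Theorem:
M = 27 × 46 = 1242
M1 = 46, M2 = 27
y1 = 46^(-1) mod 27 = 10
y2 = 27^(-1) mod 46 = 29
x = (25×46×10 + 45×27×29) mod 1242 = 781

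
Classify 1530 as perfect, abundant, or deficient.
abundant

Proper divisors of 1530: sum = 1 + 2 + 3 + 5 + 6 + 9 + 10 + 15 + ... + 255 + 306 + 510 + 765 (23 divisors) = 2682
Since 2682 > 1530, 1530 is abundant.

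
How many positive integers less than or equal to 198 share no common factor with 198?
60

198 = 2 × 3^2 × 11
φ(n) = n × ∏(1 - 1/p) for each prime p dividing n
φ(198) = 198 × (1 - 1/2) × (1 - 1/3) × (1 - 1/11) = 60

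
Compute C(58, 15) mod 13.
8

Using Lucas' theorem:
Write n=58 and k=15 in base 13:
n in base 13: [4, 6]
k in base 13: [1, 2]
C(58,15) mod 13 = ∏ C(n_i, k_i) mod 13
Digit binomials (mod 13): C(4,1) = 4; C(6,2) = 15 ≡ 2
Product: 4 × 2 = 8 ≡ 8 (mod 13)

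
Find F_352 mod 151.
1

Matrix identity: Q^n = [[F_(n+1), F_n], [F_n, F_(n-1)]] with Q = [[1,1],[1,0]].
n = 352 = 101100000₂. Square-and-multiply, entries mod 151:
Q^1 = [[1,1],[1,0]]
Q^2 = (Q^1)² = [[2,1],[1,1]]
Q^5 = (Q^2)²·Q = [[8,5],[5,3]]
Q^11 = (Q^5)²·Q = [[144,89],[89,55]]
Q^22 = (Q^11)² = [[118,44],[44,74]]
Q^44 = (Q^22)² = [[5,143],[143,13]]
Q^88 = (Q^44)² = [[89,7],[7,82]]
Q^176 = (Q^88)² = [[118,140],[140,129]]
Q^352 = (Q^176)² = [[2,1],[1,1]]
F_352 mod 151 = Q^352[0][1] = 1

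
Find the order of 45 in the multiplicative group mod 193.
192

193 is prime, so ord(45) divides φ(193) = 192.
Divisors of 192: 1, 2, 3, 4, 6, 8, 12, 16, 24, 32, 48, 64, 96, 192.
Repeated squaring: 45^1 ≡ 45, 45^2 ≡ 95, 45^4 ≡ 147, 45^8 ≡ 186, 45^16 ≡ 49, 45^32 ≡ 85, 45^64 ≡ 84, 45^128 ≡ 108 (mod 193).
Test 45^d mod 193 for each divisor d in increasing order:
45^1 ≡ 45
45^2 ≡ 95
45^3 = 45^2·45^1 ≡ 29
45^4 ≡ 147
45^6 = 45^4·45^2 ≡ 69
45^8 ≡ 186
45^12 = 45^8·45^4 ≡ 129
45^16 ≡ 49
45^24 = 45^16·45^8 ≡ 43
45^32 ≡ 85
45^48 = 45^32·45^16 ≡ 112
45^64 ≡ 84
45^96 = 45^64·45^32 ≡ 192
45^192 = 45^128·45^64 ≡ 1  ← first divisor giving 1
The order is 192.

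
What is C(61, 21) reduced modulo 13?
10

Using Lucas' theorem:
Write n=61 and k=21 in base 13:
n in base 13: [4, 9]
k in base 13: [1, 8]
C(61,21) mod 13 = ∏ C(n_i, k_i) mod 13
Digit binomials (mod 13): C(4,1) = 4; C(9,8) = 9
Product: 4 × 9 = 36 ≡ 10 (mod 13)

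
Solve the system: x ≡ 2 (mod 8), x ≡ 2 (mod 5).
2

Using Chinese Remainder Theorem:
M = 8 × 5 = 40
M1 = 5, M2 = 8
y1 = 5^(-1) mod 8 = 5
y2 = 8^(-1) mod 5 = 2
x = (2×5×5 + 2×8×2) mod 40 = 2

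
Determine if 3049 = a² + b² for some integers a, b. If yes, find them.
32² + 45² (a=32, b=45)

Factorization: 3049 = 3049
By Fermat: n is sum of two squares iff every prime p ≡ 3 (mod 4) appears to even power.
All primes ≡ 3 (mod 4) appear to even power.
Search a = 0, 1, 2, … for 3049 - a² a perfect square: first hit at a = 32: 3049 - 1024 = 2025 = 45².
3049 = 32² + 45² = 1024 + 2025 ✓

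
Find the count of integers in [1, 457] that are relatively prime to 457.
456

457 = 457
φ(n) = n × ∏(1 - 1/p) for each prime p dividing n
φ(457) = 457 × (1 - 1/457) = 456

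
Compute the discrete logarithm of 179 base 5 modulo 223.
4

Baby-step giant-step with step n = ⌈√223⌉ = 15.
Baby steps 5^j mod 223 (j:value) for j=0..14: 0:1, 1:5, 2:25, 3:125, 4:179, 5:3, 6:15, 7:75, 8:152, 9:91, 10:9, 11:45, 12:2, 13:10, 14:50.
h = 179 is already in the table at j=4, so x = 4.
Check: 5^4 ≡ 179 (mod 223).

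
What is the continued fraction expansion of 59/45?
[1; 3, 4, 1, 2]

Euclidean algorithm steps:
59 = 1 × 45 + 14
45 = 3 × 14 + 3
14 = 4 × 3 + 2
3 = 1 × 2 + 1
2 = 2 × 1 + 0
Continued fraction: [1; 3, 4, 1, 2]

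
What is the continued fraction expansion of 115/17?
[6; 1, 3, 4]

Euclidean algorithm steps:
115 = 6 × 17 + 13
17 = 1 × 13 + 4
13 = 3 × 4 + 1
4 = 4 × 1 + 0
Continued fraction: [6; 1, 3, 4]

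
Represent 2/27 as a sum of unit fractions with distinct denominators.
1/14 + 1/378

Greedy algorithm:
2/27: ceiling(27/2) = 14, use 1/14
1/378: ceiling(378/1) = 378, use 1/378
Result: 2/27 = 1/14 + 1/378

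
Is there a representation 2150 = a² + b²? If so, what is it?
Not possible

Factorization: 2150 = 2 × 5^2 × 43
By Fermat: n is sum of two squares iff every prime p ≡ 3 (mod 4) appears to even power.
Prime(s) ≡ 3 (mod 4) with odd exponent: [(43, 1)]
Therefore 2150 cannot be expressed as a² + b².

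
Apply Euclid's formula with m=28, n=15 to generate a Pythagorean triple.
(559, 840, 1009)

Euclid's formula: a = m² - n², b = 2mn, c = m² + n²
m = 28, n = 15
a = 28² - 15² = 784 - 225 = 559
b = 2 × 28 × 15 = 840
c = 28² + 15² = 784 + 225 = 1009
Verification: 559² + 840² = 312481 + 705600 = 1018081 = 1009² ✓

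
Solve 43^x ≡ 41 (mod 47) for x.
33

Baby-step giant-step with step n = ⌈√47⌉ = 7.
Baby steps 43^j mod 47 (j:value) for j=0..6: 0:1, 1:43, 2:16, 3:30, 4:21, 5:10, 6:7.
Giant-step multiplier: 43^(-7) ≡ 43^(46-7) = 43^39 ≡ 5 (mod 47).
Giant steps γ_i = 41·5^i mod 47: γ_0=41, γ_1=17, γ_2=38, γ_3=2, γ_4=10 (in table at j=5).
x = i·n + j = 4·7 + 5 = 33.
Check: 43^33 ≡ 41 (mod 47).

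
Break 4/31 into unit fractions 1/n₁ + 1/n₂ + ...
1/8 + 1/248

Greedy algorithm:
4/31: ceiling(31/4) = 8, use 1/8
1/248: ceiling(248/1) = 248, use 1/248
Result: 4/31 = 1/8 + 1/248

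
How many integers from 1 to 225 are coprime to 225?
120

225 = 3^2 × 5^2
φ(n) = n × ∏(1 - 1/p) for each prime p dividing n
φ(225) = 225 × (1 - 1/3) × (1 - 1/5) = 120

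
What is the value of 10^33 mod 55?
10

Repeated squaring. Binary of 33 = 100001.
10^1 ≡ 10 (mod 55); 10^2 ≡ 45 (mod 55); 10^4 ≡ 45 (mod 55); 10^8 ≡ 45 (mod 55); 10^16 ≡ 45 (mod 55); 10^32 ≡ 45 (mod 55)
10^33 = 10^1 × 10^32 ≡ 10 (mod 55)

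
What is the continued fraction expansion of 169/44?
[3; 1, 5, 3, 2]

Euclidean algorithm steps:
169 = 3 × 44 + 37
44 = 1 × 37 + 7
37 = 5 × 7 + 2
7 = 3 × 2 + 1
2 = 2 × 1 + 0
Continued fraction: [3; 1, 5, 3, 2]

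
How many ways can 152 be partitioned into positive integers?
49686288421

p(n) counts ways to write n as a sum of positive integers (order ignored).
Euler's pentagonal recurrence: p(k) = p(k-1) + p(k-2) - p(k-5) - p(k-7) + p(k-12) + p(k-15) - ... (offsets j(3j∓1)/2, signs ++--, p(0)=1, p(<0)=0).
DP table for k = 0..151: p(0)=1, p(1)=1, p(2)=2, p(3)=3, p(4)=5, p(5)=7, p(6)=11, p(7)=15, p(8)=22, p(9)=30, p(10)=42, p(11)=56, p(12)=77, p(13)=101, p(14)=135, p(15)=176, p(16)=231, p(17)=297, p(18)=385, p(19)=490, p(20)=627, p(21)=792, p(22)=1002, p(23)=1255, p(24)=1575, p(25)=1958, p(26)=2436, p(27)=3010, p(28)=3718, p(29)=4565, p(30)=5604, p(31)=6842, p(32)=8349, p(33)=10143, p(34)=12310, p(35)=14883, p(36)=17977, p(37)=21637, p(38)=26015, p(39)=31185, p(40)=37338, p(41)=44583, p(42)=53174, p(43)=63261, p(44)=75175, p(45)=89134, p(46)=105558, p(47)=124754, p(48)=147273, p(49)=173525, p(50)=204226, p(51)=239943, p(52)=281589, p(53)=329931, p(54)=386155, p(55)=451276, p(56)=526823, p(57)=614154, p(58)=715220, p(59)=831820, p(60)=966467, p(61)=1121505, p(62)=1300156, p(63)=1505499, p(64)=1741630, p(65)=2012558, p(66)=2323520, p(67)=2679689, p(68)=3087735, p(69)=3554345, p(70)=4087968, p(71)=4697205, p(72)=5392783, p(73)=6185689, p(74)=7089500, p(75)=8118264, p(76)=9289091, p(77)=10619863, p(78)=12132164, p(79)=13848650, p(80)=15796476, p(81)=18004327, p(82)=20506255, p(83)=23338469, p(84)=26543660, p(85)=30167357, p(86)=34262962, p(87)=38887673, p(88)=44108109, p(89)=49995925, p(90)=56634173, p(91)=64112359, p(92)=72533807, p(93)=82010177, p(94)=92669720, p(95)=104651419, p(96)=118114304, p(97)=133230930, p(98)=150198136, p(99)=169229875, p(100)=190569292, p(101)=214481126, p(102)=241265379, p(103)=271248950, p(104)=304801365, p(105)=342325709, p(106)=384276336, p(107)=431149389, p(108)=483502844, p(109)=541946240, p(110)=607163746, p(111)=679903203, p(112)=761002156, p(113)=851376628, p(114)=952050665, p(115)=1064144451, p(116)=1188908248, p(117)=1327710076, p(118)=1482074143, p(119)=1653668665, p(120)=1844349560, p(121)=2056148051, p(122)=2291320912, p(123)=2552338241, p(124)=2841940500, p(125)=3163127352, p(126)=3519222692, p(127)=3913864295, p(128)=4351078600, p(129)=4835271870, p(130)=5371315400, p(131)=5964539504, p(132)=6620830889, p(133)=7346629512, p(134)=8149040695, p(135)=9035836076, p(136)=10015581680, p(137)=11097645016, p(138)=12292341831, p(139)=13610949895, p(140)=15065878135, p(141)=16670689208, p(142)=18440293320, p(143)=20390982757, p(144)=22540654445, p(145)=24908858009, p(146)=27517052599, p(147)=30388671978, p(148)=33549419497, p(149)=37027355200, p(150)=40853235313, p(151)=45060624582.
Final step: p(152) = p(151) + p(150) - p(147) - p(145) + p(140) + p(137) - p(130) - p(126) + p(117) + p(112) - p(101) - p(95) + p(82) + p(75) - p(60) - p(52) + p(35) + p(26) - p(7)
= 45060624582 + 40853235313 - 30388671978 - 24908858009 + 15065878135 + 11097645016 - 5371315400 - 3519222692 + 1327710076 + 761002156 - 214481126 - 104651419 + 20506255 + 8118264 - 966467 - 281589 + 14883 + 2436 - 15
= 49686288421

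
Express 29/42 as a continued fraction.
[0; 1, 2, 4, 3]

Euclidean algorithm steps:
29 = 0 × 42 + 29
42 = 1 × 29 + 13
29 = 2 × 13 + 3
13 = 4 × 3 + 1
3 = 3 × 1 + 0
Continued fraction: [0; 1, 2, 4, 3]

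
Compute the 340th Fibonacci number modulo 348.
3

Matrix identity: Q^n = [[F_(n+1), F_n], [F_n, F_(n-1)]] with Q = [[1,1],[1,0]].
n = 340 = 101010100₂. Square-and-multiply, entries mod 348:
Q^1 = [[1,1],[1,0]]
Q^2 = (Q^1)² = [[2,1],[1,1]]
Q^5 = (Q^2)²·Q = [[8,5],[5,3]]
Q^10 = (Q^5)² = [[89,55],[55,34]]
Q^21 = (Q^10)²·Q = [[311,158],[158,153]]
Q^42 = (Q^21)² = [[233,232],[232,1]]
Q^85 = (Q^42)²·Q = [[233,233],[233,0]]
Q^170 = (Q^85)² = [[2,1],[1,1]]
Q^340 = (Q^170)² = [[5,3],[3,2]]
F_340 mod 348 = Q^340[0][1] = 3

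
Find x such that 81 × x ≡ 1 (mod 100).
21

gcd(81, 100) = 1, so the inverse exists.
Extended Euclidean algorithm on (100, 81):
100 = 1 × 81 + 19  ⟹  19 = (1)·100 + (-1)·81
81 = 4 × 19 + 5  ⟹  5 = (-4)·100 + (5)·81
19 = 3 × 5 + 4  ⟹  4 = (13)·100 + (-16)·81
5 = 1 × 4 + 1  ⟹  1 = (-17)·100 + (21)·81
So (21)·81 ≡ 1 (mod 100), i.e. 81^(-1) ≡ 21 (mod 100).
Check: 81 × 21 = 1701 ≡ 1 (mod 100)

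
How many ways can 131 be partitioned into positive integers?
5964539504

p(n) counts ways to write n as a sum of positive integers (order ignored).
Euler's pentagonal recurrence: p(k) = p(k-1) + p(k-2) - p(k-5) - p(k-7) + p(k-12) + p(k-15) - ... (offsets j(3j∓1)/2, signs ++--, p(0)=1, p(<0)=0).
DP table for k = 0..130: p(0)=1, p(1)=1, p(2)=2, p(3)=3, p(4)=5, p(5)=7, p(6)=11, p(7)=15, p(8)=22, p(9)=30, p(10)=42, p(11)=56, p(12)=77, p(13)=101, p(14)=135, p(15)=176, p(16)=231, p(17)=297, p(18)=385, p(19)=490, p(20)=627, p(21)=792, p(22)=1002, p(23)=1255, p(24)=1575, p(25)=1958, p(26)=2436, p(27)=3010, p(28)=3718, p(29)=4565, p(30)=5604, p(31)=6842, p(32)=8349, p(33)=10143, p(34)=12310, p(35)=14883, p(36)=17977, p(37)=21637, p(38)=26015, p(39)=31185, p(40)=37338, p(41)=44583, p(42)=53174, p(43)=63261, p(44)=75175, p(45)=89134, p(46)=105558, p(47)=124754, p(48)=147273, p(49)=173525, p(50)=204226, p(51)=239943, p(52)=281589, p(53)=329931, p(54)=386155, p(55)=451276, p(56)=526823, p(57)=614154, p(58)=715220, p(59)=831820, p(60)=966467, p(61)=1121505, p(62)=1300156, p(63)=1505499, p(64)=1741630, p(65)=2012558, p(66)=2323520, p(67)=2679689, p(68)=3087735, p(69)=3554345, p(70)=4087968, p(71)=4697205, p(72)=5392783, p(73)=6185689, p(74)=7089500, p(75)=8118264, p(76)=9289091, p(77)=10619863, p(78)=12132164, p(79)=13848650, p(80)=15796476, p(81)=18004327, p(82)=20506255, p(83)=23338469, p(84)=26543660, p(85)=30167357, p(86)=34262962, p(87)=38887673, p(88)=44108109, p(89)=49995925, p(90)=56634173, p(91)=64112359, p(92)=72533807, p(93)=82010177, p(94)=92669720, p(95)=104651419, p(96)=118114304, p(97)=133230930, p(98)=150198136, p(99)=169229875, p(100)=190569292, p(101)=214481126, p(102)=241265379, p(103)=271248950, p(104)=304801365, p(105)=342325709, p(106)=384276336, p(107)=431149389, p(108)=483502844, p(109)=541946240, p(110)=607163746, p(111)=679903203, p(112)=761002156, p(113)=851376628, p(114)=952050665, p(115)=1064144451, p(116)=1188908248, p(117)=1327710076, p(118)=1482074143, p(119)=1653668665, p(120)=1844349560, p(121)=2056148051, p(122)=2291320912, p(123)=2552338241, p(124)=2841940500, p(125)=3163127352, p(126)=3519222692, p(127)=3913864295, p(128)=4351078600, p(129)=4835271870, p(130)=5371315400.
Final step: p(131) = p(130) + p(129) - p(126) - p(124) + p(119) + p(116) - p(109) - p(105) + p(96) + p(91) - p(80) - p(74) + p(61) + p(54) - p(39) - p(31) + p(14) + p(5)
= 5371315400 + 4835271870 - 3519222692 - 2841940500 + 1653668665 + 1188908248 - 541946240 - 342325709 + 118114304 + 64112359 - 15796476 - 7089500 + 1121505 + 386155 - 31185 - 6842 + 135 + 7
= 5964539504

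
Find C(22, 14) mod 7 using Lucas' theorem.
3

Using Lucas' theorem:
Write n=22 and k=14 in base 7:
n in base 7: [3, 1]
k in base 7: [2, 0]
C(22,14) mod 7 = ∏ C(n_i, k_i) mod 7
Digit binomials (mod 7): C(3,2) = 3; C(1,0) = 1
Product: 3 × 1 = 3 ≡ 3 (mod 7)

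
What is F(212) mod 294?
3

Matrix identity: Q^n = [[F_(n+1), F_n], [F_n, F_(n-1)]] with Q = [[1,1],[1,0]].
n = 212 = 11010100₂. Square-and-multiply, entries mod 294:
Q^1 = [[1,1],[1,0]]
Q^3 = (Q^1)²·Q = [[3,2],[2,1]]
Q^6 = (Q^3)² = [[13,8],[8,5]]
Q^13 = (Q^6)²·Q = [[83,233],[233,144]]
Q^26 = (Q^13)² = [[26,265],[265,55]]
Q^53 = (Q^26)²·Q = [[50,47],[47,3]]
Q^106 = (Q^53)² = [[5,139],[139,160]]
Q^212 = (Q^106)² = [[236,3],[3,233]]
F_212 mod 294 = Q^212[0][1] = 3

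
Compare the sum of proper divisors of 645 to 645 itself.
deficient

Proper divisors of 645: sum = 1 + 3 + 5 + 15 + 43 + 129 + 215 = 411
Since 411 < 645, 645 is deficient.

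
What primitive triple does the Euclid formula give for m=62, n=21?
(3403, 2604, 4285)

Euclid's formula: a = m² - n², b = 2mn, c = m² + n²
m = 62, n = 21
a = 62² - 21² = 3844 - 441 = 3403
b = 2 × 62 × 21 = 2604
c = 62² + 21² = 3844 + 441 = 4285
Verification: 3403² + 2604² = 11580409 + 6780816 = 18361225 = 4285² ✓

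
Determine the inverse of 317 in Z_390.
203

gcd(317, 390) = 1, so the inverse exists.
Extended Euclidean algorithm on (390, 317):
390 = 1 × 317 + 73  ⟹  73 = (1)·390 + (-1)·317
317 = 4 × 73 + 25  ⟹  25 = (-4)·390 + (5)·317
73 = 2 × 25 + 23  ⟹  23 = (9)·390 + (-11)·317
25 = 1 × 23 + 2  ⟹  2 = (-13)·390 + (16)·317
23 = 11 × 2 + 1  ⟹  1 = (152)·390 + (-187)·317
So (-187)·317 ≡ 1 (mod 390), i.e. 317^(-1) ≡ -187 ≡ 203 (mod 390).
Check: 317 × 203 = 64351 ≡ 1 (mod 390)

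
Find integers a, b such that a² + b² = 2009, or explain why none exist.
28² + 35² (a=28, b=35)

Factorization: 2009 = 7^2 × 41
By Fermat: n is sum of two squares iff every prime p ≡ 3 (mod 4) appears to even power.
All primes ≡ 3 (mod 4) appear to even power.
Search a = 0, 1, 2, … for 2009 - a² a perfect square: first hit at a = 28: 2009 - 784 = 1225 = 35².
2009 = 28² + 35² = 784 + 1225 ✓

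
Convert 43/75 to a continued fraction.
[0; 1, 1, 2, 1, 10]

Euclidean algorithm steps:
43 = 0 × 75 + 43
75 = 1 × 43 + 32
43 = 1 × 32 + 11
32 = 2 × 11 + 10
11 = 1 × 10 + 1
10 = 10 × 1 + 0
Continued fraction: [0; 1, 1, 2, 1, 10]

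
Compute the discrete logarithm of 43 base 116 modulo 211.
200

Baby-step giant-step with step n = ⌈√211⌉ = 15.
Baby steps 116^j mod 211 (j:value) for j=0..14: 0:1, 1:116, 2:163, 3:129, 4:194, 5:138, 6:183, 7:128, 8:78, 9:186, 10:54, 11:145, 12:151, 13:3, 14:137.
Giant-step multiplier: 116^(-15) ≡ 116^(210-15) = 116^195 ≡ 63 (mod 211).
Giant steps γ_i = 43·63^i mod 211: γ_0=43, γ_1=177, γ_2=179, γ_3=94, γ_4=14, γ_5=38, γ_6=73, γ_7=168, γ_8=34, γ_9=32, γ_10=117, γ_11=197, γ_12=173, γ_13=138 (in table at j=5).
x = i·n + j = 13·15 + 5 = 200.
Check: 116^200 ≡ 43 (mod 211).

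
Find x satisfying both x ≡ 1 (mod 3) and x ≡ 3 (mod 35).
73

Using Chinese Remainder Theorem:
M = 3 × 35 = 105
M1 = 35, M2 = 3
y1 = 35^(-1) mod 3 = 2
y2 = 3^(-1) mod 35 = 12
x = (1×35×2 + 3×3×12) mod 105 = 73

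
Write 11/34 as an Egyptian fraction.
1/4 + 1/14 + 1/476

Greedy algorithm:
11/34: ceiling(34/11) = 4, use 1/4
5/68: ceiling(68/5) = 14, use 1/14
1/476: ceiling(476/1) = 476, use 1/476
Result: 11/34 = 1/4 + 1/14 + 1/476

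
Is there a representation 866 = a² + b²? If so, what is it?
5² + 29² (a=5, b=29)

Factorization: 866 = 2 × 433
By Fermat: n is sum of two squares iff every prime p ≡ 3 (mod 4) appears to even power.
All primes ≡ 3 (mod 4) appear to even power.
Search a = 0, 1, 2, … for 866 - a² a perfect square: first hit at a = 5: 866 - 25 = 841 = 29².
866 = 5² + 29² = 25 + 841 ✓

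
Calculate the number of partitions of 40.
37338

p(n) counts ways to write n as a sum of positive integers (order ignored).
Euler's pentagonal recurrence: p(k) = p(k-1) + p(k-2) - p(k-5) - p(k-7) + p(k-12) + p(k-15) - ... (offsets j(3j∓1)/2, signs ++--, p(0)=1, p(<0)=0).
DP table for k = 0..39: p(0)=1, p(1)=1, p(2)=2, p(3)=3, p(4)=5, p(5)=7, p(6)=11, p(7)=15, p(8)=22, p(9)=30, p(10)=42, p(11)=56, p(12)=77, p(13)=101, p(14)=135, p(15)=176, p(16)=231, p(17)=297, p(18)=385, p(19)=490, p(20)=627, p(21)=792, p(22)=1002, p(23)=1255, p(24)=1575, p(25)=1958, p(26)=2436, p(27)=3010, p(28)=3718, p(29)=4565, p(30)=5604, p(31)=6842, p(32)=8349, p(33)=10143, p(34)=12310, p(35)=14883, p(36)=17977, p(37)=21637, p(38)=26015, p(39)=31185.
Final step: p(40) = p(39) + p(38) - p(35) - p(33) + p(28) + p(25) - p(18) - p(14) + p(5) + p(0)
= 31185 + 26015 - 14883 - 10143 + 3718 + 1958 - 385 - 135 + 7 + 1
= 37338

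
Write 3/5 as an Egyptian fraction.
1/2 + 1/10

Greedy algorithm:
3/5: ceiling(5/3) = 2, use 1/2
1/10: ceiling(10/1) = 10, use 1/10
Result: 3/5 = 1/2 + 1/10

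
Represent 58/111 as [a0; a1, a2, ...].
[0; 1, 1, 10, 1, 1, 2]

Euclidean algorithm steps:
58 = 0 × 111 + 58
111 = 1 × 58 + 53
58 = 1 × 53 + 5
53 = 10 × 5 + 3
5 = 1 × 3 + 2
3 = 1 × 2 + 1
2 = 2 × 1 + 0
Continued fraction: [0; 1, 1, 10, 1, 1, 2]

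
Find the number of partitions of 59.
831820

p(n) counts ways to write n as a sum of positive integers (order ignored).
Euler's pentagonal recurrence: p(k) = p(k-1) + p(k-2) - p(k-5) - p(k-7) + p(k-12) + p(k-15) - ... (offsets j(3j∓1)/2, signs ++--, p(0)=1, p(<0)=0).
DP table for k = 0..58: p(0)=1, p(1)=1, p(2)=2, p(3)=3, p(4)=5, p(5)=7, p(6)=11, p(7)=15, p(8)=22, p(9)=30, p(10)=42, p(11)=56, p(12)=77, p(13)=101, p(14)=135, p(15)=176, p(16)=231, p(17)=297, p(18)=385, p(19)=490, p(20)=627, p(21)=792, p(22)=1002, p(23)=1255, p(24)=1575, p(25)=1958, p(26)=2436, p(27)=3010, p(28)=3718, p(29)=4565, p(30)=5604, p(31)=6842, p(32)=8349, p(33)=10143, p(34)=12310, p(35)=14883, p(36)=17977, p(37)=21637, p(38)=26015, p(39)=31185, p(40)=37338, p(41)=44583, p(42)=53174, p(43)=63261, p(44)=75175, p(45)=89134, p(46)=105558, p(47)=124754, p(48)=147273, p(49)=173525, p(50)=204226, p(51)=239943, p(52)=281589, p(53)=329931, p(54)=386155, p(55)=451276, p(56)=526823, p(57)=614154, p(58)=715220.
Final step: p(59) = p(58) + p(57) - p(54) - p(52) + p(47) + p(44) - p(37) - p(33) + p(24) + p(19) - p(8) - p(2)
= 715220 + 614154 - 386155 - 281589 + 124754 + 75175 - 21637 - 10143 + 1575 + 490 - 22 - 2
= 831820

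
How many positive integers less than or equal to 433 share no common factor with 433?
432

433 = 433
φ(n) = n × ∏(1 - 1/p) for each prime p dividing n
φ(433) = 433 × (1 - 1/433) = 432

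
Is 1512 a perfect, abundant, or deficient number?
abundant

Proper divisors of 1512: sum = 1 + 2 + 3 + 4 + 6 + 7 + 8 + 9 + ... + 252 + 378 + 504 + 756 (31 divisors) = 3288
Since 3288 > 1512, 1512 is abundant.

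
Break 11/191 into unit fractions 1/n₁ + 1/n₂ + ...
1/18 + 1/492 + 1/281916

Greedy algorithm:
11/191: ceiling(191/11) = 18, use 1/18
7/3438: ceiling(3438/7) = 492, use 1/492
1/281916: ceiling(281916/1) = 281916, use 1/281916
Result: 11/191 = 1/18 + 1/492 + 1/281916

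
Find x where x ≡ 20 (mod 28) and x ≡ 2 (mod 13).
132

Using Chinese Remainder Theorem:
M = 28 × 13 = 364
M1 = 13, M2 = 28
y1 = 13^(-1) mod 28 = 13
y2 = 28^(-1) mod 13 = 7
x = (20×13×13 + 2×28×7) mod 364 = 132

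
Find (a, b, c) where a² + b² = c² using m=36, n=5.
(1271, 360, 1321)

Euclid's formula: a = m² - n², b = 2mn, c = m² + n²
m = 36, n = 5
a = 36² - 5² = 1296 - 25 = 1271
b = 2 × 36 × 5 = 360
c = 36² + 5² = 1296 + 25 = 1321
Verification: 1271² + 360² = 1615441 + 129600 = 1745041 = 1321² ✓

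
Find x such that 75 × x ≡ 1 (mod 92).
27

gcd(75, 92) = 1, so the inverse exists.
Extended Euclidean algorithm on (92, 75):
92 = 1 × 75 + 17  ⟹  17 = (1)·92 + (-1)·75
75 = 4 × 17 + 7  ⟹  7 = (-4)·92 + (5)·75
17 = 2 × 7 + 3  ⟹  3 = (9)·92 + (-11)·75
7 = 2 × 3 + 1  ⟹  1 = (-22)·92 + (27)·75
So (27)·75 ≡ 1 (mod 92), i.e. 75^(-1) ≡ 27 (mod 92).
Check: 75 × 27 = 2025 ≡ 1 (mod 92)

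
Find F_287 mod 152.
1

Matrix identity: Q^n = [[F_(n+1), F_n], [F_n, F_(n-1)]] with Q = [[1,1],[1,0]].
n = 287 = 100011111₂. Square-and-multiply, entries mod 152:
Q^1 = [[1,1],[1,0]]
Q^2 = (Q^1)² = [[2,1],[1,1]]
Q^4 = (Q^2)² = [[5,3],[3,2]]
Q^8 = (Q^4)² = [[34,21],[21,13]]
Q^17 = (Q^8)²·Q = [[0,77],[77,75]]
Q^35 = (Q^17)²·Q = [[0,1],[1,151]]
Q^71 = (Q^35)²·Q = [[0,1],[1,151]]
Q^143 = (Q^71)²·Q = [[0,1],[1,151]]
Q^287 = (Q^143)²·Q = [[0,1],[1,151]]
F_287 mod 152 = Q^287[0][1] = 1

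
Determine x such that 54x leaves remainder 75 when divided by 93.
x ≡ 10 (mod 31)

gcd(54, 93) = 3, which divides 75, so solutions exist.
Divide through by 3: 18x ≡ 25 (mod 31).
Find 18^(-1) mod 31 by the extended Euclidean algorithm:
31 = 1 × 18 + 13  ⟹  13 = (1)·31 + (-1)·18
18 = 1 × 13 + 5  ⟹  5 = (-1)·31 + (2)·18
13 = 2 × 5 + 3  ⟹  3 = (3)·31 + (-5)·18
5 = 1 × 3 + 2  ⟹  2 = (-4)·31 + (7)·18
3 = 1 × 2 + 1  ⟹  1 = (7)·31 + (-12)·18
So (-12)·18 ≡ 1 (mod 31), i.e. 18^(-1) ≡ -12 ≡ 19 (mod 31).
x ≡ 19 × 25 = 475 ≡ 10 (mod 31).
Check: 54 × 10 = 540 ≡ 75 (mod 93).
x ≡ 10 (mod 31), giving 3 solutions mod 93.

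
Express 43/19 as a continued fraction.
[2; 3, 1, 4]

Euclidean algorithm steps:
43 = 2 × 19 + 5
19 = 3 × 5 + 4
5 = 1 × 4 + 1
4 = 4 × 1 + 0
Continued fraction: [2; 3, 1, 4]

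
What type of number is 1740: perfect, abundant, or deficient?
abundant

Proper divisors of 1740: sum = 1 + 2 + 3 + 4 + 5 + 6 + 10 + 12 + ... + 348 + 435 + 580 + 870 (23 divisors) = 3300
Since 3300 > 1740, 1740 is abundant.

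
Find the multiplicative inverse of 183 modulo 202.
85

gcd(183, 202) = 1, so the inverse exists.
Extended Euclidean algorithm on (202, 183):
202 = 1 × 183 + 19  ⟹  19 = (1)·202 + (-1)·183
183 = 9 × 19 + 12  ⟹  12 = (-9)·202 + (10)·183
19 = 1 × 12 + 7  ⟹  7 = (10)·202 + (-11)·183
12 = 1 × 7 + 5  ⟹  5 = (-19)·202 + (21)·183
7 = 1 × 5 + 2  ⟹  2 = (29)·202 + (-32)·183
5 = 2 × 2 + 1  ⟹  1 = (-77)·202 + (85)·183
So (85)·183 ≡ 1 (mod 202), i.e. 183^(-1) ≡ 85 (mod 202).
Check: 183 × 85 = 15555 ≡ 1 (mod 202)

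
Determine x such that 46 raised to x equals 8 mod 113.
100

Baby-step giant-step with step n = ⌈√113⌉ = 11.
Baby steps 46^j mod 113 (j:value) for j=0..10: 0:1, 1:46, 2:82, 3:43, 4:57, 5:23, 6:41, 7:78, 8:85, 9:68, 10:77.
Giant-step multiplier: 46^(-11) ≡ 46^(112-11) = 46^101 ≡ 29 (mod 113).
Giant steps γ_i = 8·29^i mod 113: γ_0=8, γ_1=6, γ_2=61, γ_3=74, γ_4=112, γ_5=84, γ_6=63, γ_7=19, γ_8=99, γ_9=46 (in table at j=1).
x = i·n + j = 9·11 + 1 = 100.
Check: 46^100 ≡ 8 (mod 113).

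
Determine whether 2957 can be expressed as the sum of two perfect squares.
29² + 46² (a=29, b=46)

Factorization: 2957 = 2957
By Fermat: n is sum of two squares iff every prime p ≡ 3 (mod 4) appears to even power.
All primes ≡ 3 (mod 4) appear to even power.
Search a = 0, 1, 2, … for 2957 - a² a perfect square: first hit at a = 29: 2957 - 841 = 2116 = 46².
2957 = 29² + 46² = 841 + 2116 ✓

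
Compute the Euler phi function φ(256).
128

256 = 2^8
φ(n) = n × ∏(1 - 1/p) for each prime p dividing n
φ(256) = 256 × (1 - 1/2) = 128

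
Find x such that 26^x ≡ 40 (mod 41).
20

Baby-step giant-step with step n = ⌈√41⌉ = 7.
Baby steps 26^j mod 41 (j:value) for j=0..6: 0:1, 1:26, 2:20, 3:28, 4:31, 5:27, 6:5.
Giant-step multiplier: 26^(-7) ≡ 26^(40-7) = 26^33 ≡ 6 (mod 41).
Giant steps γ_i = 40·6^i mod 41: γ_0=40, γ_1=35, γ_2=5 (in table at j=6).
x = i·n + j = 2·7 + 6 = 20.
Check: 26^20 ≡ 40 (mod 41).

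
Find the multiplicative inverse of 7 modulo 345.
148

gcd(7, 345) = 1, so the inverse exists.
Extended Euclidean algorithm on (345, 7):
345 = 49 × 7 + 2  ⟹  2 = (1)·345 + (-49)·7
7 = 3 × 2 + 1  ⟹  1 = (-3)·345 + (148)·7
So (148)·7 ≡ 1 (mod 345), i.e. 7^(-1) ≡ 148 (mod 345).
Check: 7 × 148 = 1036 ≡ 1 (mod 345)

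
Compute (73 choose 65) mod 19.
7

Using Lucas' theorem:
Write n=73 and k=65 in base 19:
n in base 19: [3, 16]
k in base 19: [3, 8]
C(73,65) mod 19 = ∏ C(n_i, k_i) mod 19
Digit binomials (mod 19): C(3,3) = 1; C(16,8) = 12870 ≡ 7
Product: 1 × 7 = 7 ≡ 7 (mod 19)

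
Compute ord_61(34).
5

61 is prime, so ord(34) divides φ(61) = 60.
Divisors of 60: 1, 2, 3, 4, 5, 6, 10, 12, 15, 20, 30, 60.
Repeated squaring: 34^1 ≡ 34, 34^2 ≡ 58, 34^4 ≡ 9, 34^8 ≡ 20, 34^16 ≡ 34, 34^32 ≡ 58 (mod 61).
Test 34^d mod 61 for each divisor d in increasing order:
34^1 ≡ 34
34^2 ≡ 58
34^3 = 34^2·34^1 ≡ 20
34^4 ≡ 9
34^5 = 34^4·34^1 ≡ 1  ← first divisor giving 1
The order is 5.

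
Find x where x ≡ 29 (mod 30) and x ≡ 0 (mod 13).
299

Using Chinese Remainder Theorem:
M = 30 × 13 = 390
M1 = 13, M2 = 30
y1 = 13^(-1) mod 30 = 7
y2 = 30^(-1) mod 13 = 10
x = (29×13×7 + 0×30×10) mod 390 = 299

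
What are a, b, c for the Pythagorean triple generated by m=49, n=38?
(957, 3724, 3845)

Euclid's formula: a = m² - n², b = 2mn, c = m² + n²
m = 49, n = 38
a = 49² - 38² = 2401 - 1444 = 957
b = 2 × 49 × 38 = 3724
c = 49² + 38² = 2401 + 1444 = 3845
Verification: 957² + 3724² = 915849 + 13868176 = 14784025 = 3845² ✓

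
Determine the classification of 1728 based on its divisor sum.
abundant

Proper divisors of 1728: sum = 1 + 2 + 3 + 4 + 6 + 8 + 9 + 12 + ... + 288 + 432 + 576 + 864 (27 divisors) = 3352
Since 3352 > 1728, 1728 is abundant.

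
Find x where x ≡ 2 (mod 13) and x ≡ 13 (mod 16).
93

Using Chinese Remainder Theorem:
M = 13 × 16 = 208
M1 = 16, M2 = 13
y1 = 16^(-1) mod 13 = 9
y2 = 13^(-1) mod 16 = 5
x = (2×16×9 + 13×13×5) mod 208 = 93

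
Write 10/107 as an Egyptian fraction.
1/11 + 1/393 + 1/231281 + 1/106981570641

Greedy algorithm:
10/107: ceiling(107/10) = 11, use 1/11
3/1177: ceiling(1177/3) = 393, use 1/393
2/462561: ceiling(462561/2) = 231281, use 1/231281
1/106981570641: ceiling(106981570641/1) = 106981570641, use 1/106981570641
Result: 10/107 = 1/11 + 1/393 + 1/231281 + 1/106981570641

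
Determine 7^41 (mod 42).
7

Repeated squaring. Binary of 41 = 101001.
7^1 ≡ 7 (mod 42); 7^2 ≡ 7 (mod 42); 7^4 ≡ 7 (mod 42); 7^8 ≡ 7 (mod 42); 7^16 ≡ 7 (mod 42); 7^32 ≡ 7 (mod 42)
7^41 = 7^1 × 7^8 × 7^32 ≡ 7 (mod 42)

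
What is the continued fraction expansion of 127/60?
[2; 8, 1, 1, 3]

Euclidean algorithm steps:
127 = 2 × 60 + 7
60 = 8 × 7 + 4
7 = 1 × 4 + 3
4 = 1 × 3 + 1
3 = 3 × 1 + 0
Continued fraction: [2; 8, 1, 1, 3]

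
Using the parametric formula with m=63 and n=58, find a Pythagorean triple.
(605, 7308, 7333)

Euclid's formula: a = m² - n², b = 2mn, c = m² + n²
m = 63, n = 58
a = 63² - 58² = 3969 - 3364 = 605
b = 2 × 63 × 58 = 7308
c = 63² + 58² = 3969 + 3364 = 7333
Verification: 605² + 7308² = 366025 + 53406864 = 53772889 = 7333² ✓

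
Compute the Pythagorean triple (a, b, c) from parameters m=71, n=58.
(1677, 8236, 8405)

Euclid's formula: a = m² - n², b = 2mn, c = m² + n²
m = 71, n = 58
a = 71² - 58² = 5041 - 3364 = 1677
b = 2 × 71 × 58 = 8236
c = 71² + 58² = 5041 + 3364 = 8405
Verification: 1677² + 8236² = 2812329 + 67831696 = 70644025 = 8405² ✓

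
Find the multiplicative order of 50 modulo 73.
36

73 is prime, so ord(50) divides φ(73) = 72.
Divisors of 72: 1, 2, 3, 4, 6, 8, 9, 12, 18, 24, 36, 72.
Repeated squaring: 50^1 ≡ 50, 50^2 ≡ 18, 50^4 ≡ 32, 50^8 ≡ 2, 50^16 ≡ 4, 50^32 ≡ 16, 50^64 ≡ 37 (mod 73).
Test 50^d mod 73 for each divisor d in increasing order:
50^1 ≡ 50
50^2 ≡ 18
50^3 = 50^2·50^1 ≡ 24
50^4 ≡ 32
50^6 = 50^4·50^2 ≡ 65
50^8 ≡ 2
50^9 = 50^8·50^1 ≡ 27
50^12 = 50^8·50^4 ≡ 64
50^18 = 50^16·50^2 ≡ 72
50^24 = 50^16·50^8 ≡ 8
50^36 = 50^32·50^4 ≡ 1  ← first divisor giving 1
The order is 36.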